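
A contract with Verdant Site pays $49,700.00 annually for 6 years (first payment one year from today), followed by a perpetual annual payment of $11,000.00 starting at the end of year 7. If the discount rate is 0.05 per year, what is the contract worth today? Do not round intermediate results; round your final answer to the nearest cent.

PV of 6-year annuity: $49,700.00 × [1 − (1+0.05)^−6] / 0.05 = 252261.89574
Perpetuity value at year 6: $11,000.00 / 0.05 = 220000.00000
PV of perpetuity: 220000.00000 / (1+0.05)^6 = 164167.38726
Total PV = 252261.89574 + 164167.38726 = 416429.28300

$416429.28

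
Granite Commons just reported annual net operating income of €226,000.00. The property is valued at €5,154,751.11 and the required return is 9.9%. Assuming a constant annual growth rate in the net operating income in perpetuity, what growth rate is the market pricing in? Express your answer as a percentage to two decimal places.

P = D₀(1+g)/(r−g) ⇒ P(r−g) = D₀(1+g) ⇒ g(P+D₀) = P·r − D₀
g = (P·r − D₀)/(P + D₀) = (€5,154,751.11×0.099 − €226,000.00) / (€5,154,751.11 + €226,000.00) = 0.052840

5.28%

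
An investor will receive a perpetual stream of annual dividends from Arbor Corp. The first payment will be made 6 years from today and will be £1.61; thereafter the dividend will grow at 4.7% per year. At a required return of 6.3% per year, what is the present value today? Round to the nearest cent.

Value at end of year 5: C₁ / (r − g) = £1.61 / (0.063 − 0.047) = £100.6250
Discount to today: PV = £100.6250 / (1 + 0.063)^5 = £100.6250 / 1.357270 = £74.14

£74.14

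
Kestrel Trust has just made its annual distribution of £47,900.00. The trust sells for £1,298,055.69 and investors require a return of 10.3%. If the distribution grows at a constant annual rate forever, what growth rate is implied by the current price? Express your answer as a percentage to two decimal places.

6.37%

P = D₀(1+g)/(r−g) ⇒ P(r−g) = D₀(1+g) ⇒ g(P+D₀) = P·r − D₀
g = (P·r − D₀)/(P + D₀) = (£1,298,055.69×0.103 − £47,900.00) / (£1,298,055.69 + £47,900.00) = 0.063746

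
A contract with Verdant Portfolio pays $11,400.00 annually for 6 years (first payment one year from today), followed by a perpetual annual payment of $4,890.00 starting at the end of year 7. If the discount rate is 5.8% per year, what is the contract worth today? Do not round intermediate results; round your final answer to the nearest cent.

PV of 6-year annuity: $11,400.00 × [1 − (1+0.058)^−6] / 0.058 = 56411.48586
Perpetuity value at year 6: $4,890.00 / 0.058 = 84310.34483
PV of perpetuity: 84310.34483 / (1+0.058)^6 = 60112.78642
Total PV = 56411.48586 + 60112.78642 = 116524.27228

$116524.27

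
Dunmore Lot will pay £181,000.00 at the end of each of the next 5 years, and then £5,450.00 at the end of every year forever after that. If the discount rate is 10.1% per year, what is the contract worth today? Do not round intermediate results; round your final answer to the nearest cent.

PV of 5-year annuity: £181,000.00 × [1 − (1+0.101)^−5] / 0.101 = 684383.15999
Perpetuity value at year 5: £5,450.00 / 0.101 = 53960.39604
PV of perpetuity: 53960.39604 / (1+0.101)^5 = 33353.27879
Total PV = 684383.15999 + 33353.27879 = 717736.43878

£717736.44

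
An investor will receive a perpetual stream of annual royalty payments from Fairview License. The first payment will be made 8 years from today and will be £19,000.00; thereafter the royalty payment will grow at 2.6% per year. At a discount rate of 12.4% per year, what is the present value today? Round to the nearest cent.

Value at end of year 7: C₁ / (r − g) = £19,000.00 / (0.124 − 0.026) = £193,877.5510
Discount to today: PV = £193,877.5510 / (1 + 0.124)^7 = £193,877.5510 / 2.266544 = £85,538.84

£85538.84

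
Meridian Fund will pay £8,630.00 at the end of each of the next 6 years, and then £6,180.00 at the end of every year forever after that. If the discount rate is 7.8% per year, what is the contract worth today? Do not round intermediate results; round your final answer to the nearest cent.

PV of 6-year annuity: £8,630.00 × [1 − (1+0.078)^−6] / 0.078 = 40138.67001
Perpetuity value at year 6: £6,180.00 / 0.078 = 79230.76923
PV of perpetuity: 79230.76923 / (1+0.078)^6 = 50487.20253
Total PV = 40138.67001 + 50487.20253 = 90625.87254

£90625.87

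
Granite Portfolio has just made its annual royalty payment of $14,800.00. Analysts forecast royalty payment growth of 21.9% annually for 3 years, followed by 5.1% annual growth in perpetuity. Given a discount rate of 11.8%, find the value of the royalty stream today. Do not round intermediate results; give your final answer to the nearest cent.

$353853.07

D_1 = 18041.20000
D_2 = 21992.22280
D_3 = 26808.51959
Terminal value at year 3: TV = D_3×(1+g_2)/(r−g_2) = 28175.75409/0.067 = 420533.64317
P_0 = D_1/(1+r)^1 + D_2/(1+r)^2 + D_3/(1+r)^3 + TV/(1+r)^3
    = 16137.03041 + 17594.84801 + 19184.36469 + 300936.82517 = 353853.06827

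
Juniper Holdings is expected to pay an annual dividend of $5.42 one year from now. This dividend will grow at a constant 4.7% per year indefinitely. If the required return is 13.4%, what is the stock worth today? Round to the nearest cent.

Growing perpetuity: P = D₁ / (r − g) = $5.4200 / (0.134 − 0.047) = $62.30

$62.30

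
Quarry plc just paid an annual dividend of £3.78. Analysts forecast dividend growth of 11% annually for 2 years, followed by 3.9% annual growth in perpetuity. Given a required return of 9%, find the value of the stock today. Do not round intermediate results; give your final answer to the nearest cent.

£87.63

D_1 = 4.19580
D_2 = 4.65734
Terminal value at year 2: TV = D_2×(1+g_2)/(r−g_2) = 4.83897/0.051 = 94.88185
P_0 = D_1/(1+r)^1 + D_2/(1+r)^2 + TV/(1+r)^2
    = 3.84936 + 3.91999 + 79.86015 = 87.62950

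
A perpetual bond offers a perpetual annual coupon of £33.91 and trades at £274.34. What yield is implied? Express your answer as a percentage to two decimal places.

P = C/r ⇒ r = C/P = £33.91/£274.34 = 0.123606

12.36%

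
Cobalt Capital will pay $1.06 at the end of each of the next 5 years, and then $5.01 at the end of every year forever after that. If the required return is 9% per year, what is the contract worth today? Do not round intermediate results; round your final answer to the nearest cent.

$40.30

PV of 5-year annuity: $1.06 × [1 − (1+0.09)^−5] / 0.09 = 4.12303
Perpetuity value at year 5: $5.01 / 0.09 = 55.66667
PV of perpetuity: 55.66667 / (1+0.09)^5 = 36.17951
Total PV = 4.12303 + 36.17951 = 40.30254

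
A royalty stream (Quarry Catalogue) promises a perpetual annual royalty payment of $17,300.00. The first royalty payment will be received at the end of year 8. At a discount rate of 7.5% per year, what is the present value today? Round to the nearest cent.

Value at end of year 7: C / r = $17,300.00 / 0.075 = $230,666.6667
Discount to today: PV = $230,666.6667 / (1 + 0.075)^7 = $230,666.6667 / 1.659049 = $139,035.46

$139035.46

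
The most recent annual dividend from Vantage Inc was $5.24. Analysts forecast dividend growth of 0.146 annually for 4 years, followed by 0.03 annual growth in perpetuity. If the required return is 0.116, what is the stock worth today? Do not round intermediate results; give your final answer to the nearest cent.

$92.19

D_1 = 6.00504
D_2 = 6.88178
D_3 = 7.88652
D_4 = 9.03795
Terminal value at year 4: TV = D_4×(1+g_2)/(r−g_2) = 9.30908/0.086 = 108.24517
P_0 = D_1/(1+r)^1 + D_2/(1+r)^2 + D_3/(1+r)^3 + D_4/(1+r)^4 + TV/(1+r)^4
    = 5.38086 + 5.52551 + 5.67404 + 5.82657 + 69.78334 = 92.19032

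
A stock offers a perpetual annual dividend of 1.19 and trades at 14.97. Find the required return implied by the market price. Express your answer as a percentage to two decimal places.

7.95%

P = C/r ⇒ r = C/P = 1.19/14.97 = 0.079492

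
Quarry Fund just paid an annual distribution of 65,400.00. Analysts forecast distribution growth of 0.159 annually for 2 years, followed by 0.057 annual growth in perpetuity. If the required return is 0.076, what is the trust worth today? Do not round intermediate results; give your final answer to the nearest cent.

D_1 = 75798.60000
D_2 = 87850.57740
Terminal value at year 2: TV = D_2×(1+g_2)/(r−g_2) = 92858.06031/0.019 = 4887266.33220
P_0 = D_1/(1+r)^1 + D_2/(1+r)^2 + TV/(1+r)^2
    = 70444.79554 + 75878.73423 + 4221253.79365 = 4367577.32342

4367577.32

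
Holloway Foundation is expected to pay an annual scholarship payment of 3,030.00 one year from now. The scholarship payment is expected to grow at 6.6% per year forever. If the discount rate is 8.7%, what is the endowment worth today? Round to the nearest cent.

144285.71

Growing perpetuity: P = D₁ / (r − g) = 3,030.0000 / (0.087 − 0.066) = 144,285.71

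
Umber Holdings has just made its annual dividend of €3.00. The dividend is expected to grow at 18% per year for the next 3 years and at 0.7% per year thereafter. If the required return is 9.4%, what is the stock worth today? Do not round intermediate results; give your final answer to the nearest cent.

€54.06

D_1 = 3.54000
D_2 = 4.17720
D_3 = 4.92910
Terminal value at year 3: TV = D_3×(1+g_2)/(r−g_2) = 4.96360/0.087 = 57.05287
P_0 = D_1/(1+r)^1 + D_2/(1+r)^2 + D_3/(1+r)^3 + TV/(1+r)^3
    = 3.23583 + 3.49020 + 3.76457 + 43.57381 = 54.06441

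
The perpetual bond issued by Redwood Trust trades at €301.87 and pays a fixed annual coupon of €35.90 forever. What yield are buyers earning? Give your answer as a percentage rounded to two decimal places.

11.89%

P = C/r ⇒ r = C/P = €35.90/€301.87 = 0.118925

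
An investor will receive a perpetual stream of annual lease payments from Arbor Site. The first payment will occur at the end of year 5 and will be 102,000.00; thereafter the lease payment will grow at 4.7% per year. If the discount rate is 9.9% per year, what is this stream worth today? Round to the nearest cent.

Value at end of year 4: C₁ / (r − g) = 102,000.00 / (0.099 − 0.047) = 1,961,538.4615
Discount to today: PV = 1,961,538.4615 / (1 + 0.099)^4 = 1,961,538.4615 / 1.458783 = 1,344,640.10

1344640.10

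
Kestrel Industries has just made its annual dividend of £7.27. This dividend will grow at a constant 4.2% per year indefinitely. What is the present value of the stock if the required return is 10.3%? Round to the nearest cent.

£124.19

D₁ = D₀ × (1 + g) = £7.27 × 1.042 = £7.5753
Growing perpetuity: P = D₁ / (r − g) = £7.5753 / (0.103 − 0.042) = £124.19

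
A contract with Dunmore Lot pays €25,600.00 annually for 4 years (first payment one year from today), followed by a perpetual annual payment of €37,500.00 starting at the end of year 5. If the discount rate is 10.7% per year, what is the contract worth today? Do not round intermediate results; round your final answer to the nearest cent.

PV of 4-year annuity: €25,600.00 × [1 − (1+0.107)^−4] / 0.107 = 79934.02160
Perpetuity value at year 4: €37,500.00 / 0.107 = 350467.28972
PV of perpetuity: 350467.28972 / (1+0.107)^4 = 233376.43776
Total PV = 79934.02160 + 233376.43776 = 313310.45937

€313310.46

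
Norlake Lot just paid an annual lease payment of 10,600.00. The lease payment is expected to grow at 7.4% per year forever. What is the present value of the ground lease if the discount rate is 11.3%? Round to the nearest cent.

D₁ = D₀ × (1 + g) = 10,600.00 × 1.074 = 11,384.4000
Growing perpetuity: P = D₁ / (r − g) = 11,384.4000 / (0.113 − 0.074) = 291,907.69

291907.69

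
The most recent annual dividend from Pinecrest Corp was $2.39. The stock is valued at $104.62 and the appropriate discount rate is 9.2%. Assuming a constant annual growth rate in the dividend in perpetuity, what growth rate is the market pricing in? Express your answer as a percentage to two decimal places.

6.76%

P = D₀(1+g)/(r−g) ⇒ P(r−g) = D₀(1+g) ⇒ g(P+D₀) = P·r − D₀
g = (P·r − D₀)/(P + D₀) = ($104.62×0.092 − $2.39) / ($104.62 + $2.39) = 0.067611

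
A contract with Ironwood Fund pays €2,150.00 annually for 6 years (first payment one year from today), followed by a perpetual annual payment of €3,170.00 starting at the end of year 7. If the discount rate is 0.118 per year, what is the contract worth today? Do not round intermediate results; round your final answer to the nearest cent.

€22646.91

PV of 6-year annuity: €2,150.00 × [1 − (1+0.118)^−6] / 0.118 = 8889.82364
Perpetuity value at year 6: €3,170.00 / 0.118 = 26864.40678
PV of perpetuity: 26864.40678 / (1+0.118)^6 = 13757.08541
Total PV = 8889.82364 + 13757.08541 = 22646.90905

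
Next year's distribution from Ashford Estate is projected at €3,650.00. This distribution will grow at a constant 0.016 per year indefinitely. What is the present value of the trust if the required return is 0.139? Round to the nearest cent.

Growing perpetuity: P = D₁ / (r − g) = €3,650.0000 / (0.139 − 0.016) = €29,674.80

€29674.80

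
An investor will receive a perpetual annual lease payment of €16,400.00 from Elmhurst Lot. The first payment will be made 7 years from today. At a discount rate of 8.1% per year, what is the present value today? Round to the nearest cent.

Value at end of year 6: C / r = €16,400.00 / 0.081 = €202,469.1358
Discount to today: PV = €202,469.1358 / (1 + 0.081)^6 = €202,469.1358 / 1.595711 = €126,883.36

€126883.36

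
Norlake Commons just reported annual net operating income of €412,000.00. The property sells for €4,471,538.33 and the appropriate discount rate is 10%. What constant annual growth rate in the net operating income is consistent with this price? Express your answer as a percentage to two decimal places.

0.72%

P = D₀(1+g)/(r−g) ⇒ P(r−g) = D₀(1+g) ⇒ g(P+D₀) = P·r − D₀
g = (P·r − D₀)/(P + D₀) = (€4,471,538.33×0.1 − €412,000.00) / (€4,471,538.33 + €412,000.00) = 0.007198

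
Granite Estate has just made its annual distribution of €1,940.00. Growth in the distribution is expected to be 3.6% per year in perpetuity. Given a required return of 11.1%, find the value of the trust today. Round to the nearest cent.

€26797.87

D₁ = D₀ × (1 + g) = €1,940.00 × 1.036 = €2,009.8400
Growing perpetuity: P = D₁ / (r − g) = €2,009.8400 / (0.111 − 0.036) = €26,797.87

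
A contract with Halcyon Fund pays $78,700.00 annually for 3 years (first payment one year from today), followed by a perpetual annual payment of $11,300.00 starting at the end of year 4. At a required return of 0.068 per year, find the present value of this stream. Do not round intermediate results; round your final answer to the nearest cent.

$343703.70

PV of 3-year annuity: $78,700.00 × [1 − (1+0.068)^−3] / 0.068 = 207290.69227
Perpetuity value at year 3: $11,300.00 / 0.068 = 166176.47059
PV of perpetuity: 166176.47059 / (1+0.068)^3 = 136413.00397
Total PV = 207290.69227 + 136413.00397 = 343703.69624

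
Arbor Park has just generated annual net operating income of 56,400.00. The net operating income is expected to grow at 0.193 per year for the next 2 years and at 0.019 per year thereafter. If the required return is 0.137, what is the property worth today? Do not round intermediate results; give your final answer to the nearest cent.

657475.79

D_1 = 67285.20000
D_2 = 80271.24360
Terminal value at year 2: TV = D_2×(1+g_2)/(r−g_2) = 81796.39723/0.118 = 693189.80702
P_0 = D_1/(1+r)^1 + D_2/(1+r)^2 + TV/(1+r)^2
    = 59177.83641 + 62092.48799 + 536205.46828 = 657475.79267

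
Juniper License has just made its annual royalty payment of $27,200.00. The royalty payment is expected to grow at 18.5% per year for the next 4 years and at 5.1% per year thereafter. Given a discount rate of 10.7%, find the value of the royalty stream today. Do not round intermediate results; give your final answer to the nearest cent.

$799659.78

D_1 = 32232.00000
D_2 = 38194.92000
D_3 = 45260.98020
D_4 = 53634.26154
Terminal value at year 4: TV = D_4×(1+g_2)/(r−g_2) = 56369.60888/0.056 = 1006600.15849
P_0 = D_1/(1+r)^1 + D_2/(1+r)^2 + D_3/(1+r)^3 + D_4/(1+r)^4 + TV/(1+r)^4
    = 29116.53117 + 31168.10247 + 33364.22893 + 35715.09601 + 670295.81970 = 799659.77827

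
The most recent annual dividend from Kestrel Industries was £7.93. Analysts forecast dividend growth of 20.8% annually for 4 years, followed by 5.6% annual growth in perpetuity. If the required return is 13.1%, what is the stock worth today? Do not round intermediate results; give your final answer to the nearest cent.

D_1 = 9.57944
D_2 = 11.57196
D_3 = 13.97893
D_4 = 16.88655
Terminal value at year 4: TV = D_4×(1+g_2)/(r−g_2) = 17.83220/0.075 = 237.76262
P_0 = D_1/(1+r)^1 + D_2/(1+r)^2 + D_3/(1+r)^3 + D_4/(1+r)^4 + TV/(1+r)^4
    = 8.46989 + 9.04653 + 9.66243 + 10.32026 + 145.30922 = 182.80831

£182.81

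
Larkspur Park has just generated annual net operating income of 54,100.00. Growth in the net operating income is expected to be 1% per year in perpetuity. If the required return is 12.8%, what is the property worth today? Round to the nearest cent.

D₁ = D₀ × (1 + g) = 54,100.00 × 1.01 = 54,641.0000
Growing perpetuity: P = D₁ / (r − g) = 54,641.0000 / (0.128 − 0.01) = 463,059.32

463059.32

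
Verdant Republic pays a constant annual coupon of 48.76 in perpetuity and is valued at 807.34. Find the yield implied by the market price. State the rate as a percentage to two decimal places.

P = C/r ⇒ r = C/P = 48.76/807.34 = 0.060396

6.04%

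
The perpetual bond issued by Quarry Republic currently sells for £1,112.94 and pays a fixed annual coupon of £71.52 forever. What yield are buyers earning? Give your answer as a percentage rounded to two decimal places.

6.43%

P = C/r ⇒ r = C/P = £71.52/£1,112.94 = 0.064262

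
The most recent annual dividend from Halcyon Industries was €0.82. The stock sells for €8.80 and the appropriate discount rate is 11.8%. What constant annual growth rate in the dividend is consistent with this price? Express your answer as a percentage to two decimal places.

2.27%

P = D₀(1+g)/(r−g) ⇒ P(r−g) = D₀(1+g) ⇒ g(P+D₀) = P·r − D₀
g = (P·r − D₀)/(P + D₀) = (€8.80×0.118 − €0.82) / (€8.80 + €0.82) = 0.022703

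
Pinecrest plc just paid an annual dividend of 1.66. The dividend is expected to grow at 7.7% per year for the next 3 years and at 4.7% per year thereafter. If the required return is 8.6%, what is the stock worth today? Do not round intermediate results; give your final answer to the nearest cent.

D_1 = 1.78782
D_2 = 1.92548
D_3 = 2.07374
Terminal value at year 3: TV = D_3×(1+g_2)/(r−g_2) = 2.17121/0.039 = 55.67206
P_0 = D_1/(1+r)^1 + D_2/(1+r)^2 + D_3/(1+r)^3 + TV/(1+r)^3
    = 1.64624 + 1.63260 + 1.61907 + 43.46581 = 48.36373

48.36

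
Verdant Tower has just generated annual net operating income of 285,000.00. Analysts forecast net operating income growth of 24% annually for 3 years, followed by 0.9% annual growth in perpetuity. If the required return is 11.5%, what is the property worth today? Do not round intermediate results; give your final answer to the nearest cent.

D_1 = 353400.00000
D_2 = 438216.00000
D_3 = 543387.84000
Terminal value at year 3: TV = D_3×(1+g_2)/(r−g_2) = 548278.33056/0.106 = 5172437.08075
P_0 = D_1/(1+r)^1 + D_2/(1+r)^2 + D_3/(1+r)^3 + TV/(1+r)^3
    = 316950.67265 + 352483.25927 + 391999.31972 + 3731389.75093 = 4792823.00256

4792823.00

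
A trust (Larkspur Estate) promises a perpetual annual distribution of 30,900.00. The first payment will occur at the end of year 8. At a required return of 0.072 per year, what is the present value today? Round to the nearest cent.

263792.53

Value at end of year 7: C / r = 30,900.00 / 0.072 = 429,166.6667
Discount to today: PV = 429,166.6667 / (1 + 0.072)^7 = 429,166.6667 / 1.626910 = 263,792.53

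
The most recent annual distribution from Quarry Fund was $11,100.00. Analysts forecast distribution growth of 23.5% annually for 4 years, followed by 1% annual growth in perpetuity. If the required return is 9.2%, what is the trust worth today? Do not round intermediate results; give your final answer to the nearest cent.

D_1 = 13708.50000
D_2 = 16929.99750
D_3 = 20908.54691
D_4 = 25822.05544
Terminal value at year 4: TV = D_4×(1+g_2)/(r−g_2) = 26080.27599/0.082 = 318052.14624
P_0 = D_1/(1+r)^1 + D_2/(1+r)^2 + D_3/(1+r)^3 + D_4/(1+r)^4 + TV/(1+r)^4
    = 12553.57143 + 14197.49150 + 16056.68681 + 18159.34818 + 223670.02026 = 284637.11818

$284637.12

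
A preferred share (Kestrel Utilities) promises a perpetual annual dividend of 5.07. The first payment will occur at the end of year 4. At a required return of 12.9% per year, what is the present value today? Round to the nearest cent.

27.31

Value at end of year 3: C / r = 5.07 / 0.129 = 39.3023
Discount to today: PV = 39.3023 / (1 + 0.129)^3 = 39.3023 / 1.439070 = 27.31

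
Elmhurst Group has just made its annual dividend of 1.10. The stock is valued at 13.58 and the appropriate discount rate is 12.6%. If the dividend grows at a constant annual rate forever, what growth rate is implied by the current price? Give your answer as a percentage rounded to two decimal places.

4.16%

P = D₀(1+g)/(r−g) ⇒ P(r−g) = D₀(1+g) ⇒ g(P+D₀) = P·r − D₀
g = (P·r − D₀)/(P + D₀) = (13.58×0.126 − 1.10) / (13.58 + 1.10) = 0.041627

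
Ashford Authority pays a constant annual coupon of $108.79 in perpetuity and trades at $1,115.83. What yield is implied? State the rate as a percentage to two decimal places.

P = C/r ⇒ r = C/P = $108.79/$1,115.83 = 0.097497

9.75%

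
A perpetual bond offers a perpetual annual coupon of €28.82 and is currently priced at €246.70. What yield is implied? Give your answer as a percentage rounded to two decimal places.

11.68%

P = C/r ⇒ r = C/P = €28.82/€246.70 = 0.116822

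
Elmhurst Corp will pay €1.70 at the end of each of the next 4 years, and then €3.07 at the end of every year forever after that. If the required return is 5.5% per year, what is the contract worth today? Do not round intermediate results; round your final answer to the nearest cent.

PV of 4-year annuity: €1.70 × [1 − (1+0.055)^−4] / 0.055 = 5.95876
Perpetuity value at year 4: €3.07 / 0.055 = 55.81818
PV of perpetuity: 55.81818 / (1+0.055)^4 = 45.05737
Total PV = 5.95876 + 45.05737 = 51.01613

€51.02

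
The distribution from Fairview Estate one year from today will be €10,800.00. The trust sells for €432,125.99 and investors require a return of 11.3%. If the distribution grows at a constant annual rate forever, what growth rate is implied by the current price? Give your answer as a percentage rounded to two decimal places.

P = D₁/(r−g) ⇒ g = r − D₁/P = 0.113 − €10,800.00/€432,125.99 = 0.088007

8.80%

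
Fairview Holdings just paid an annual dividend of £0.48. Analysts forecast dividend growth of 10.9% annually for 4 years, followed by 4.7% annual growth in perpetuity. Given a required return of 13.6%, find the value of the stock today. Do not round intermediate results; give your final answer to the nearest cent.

£6.94

D_1 = 0.53232
D_2 = 0.59034
D_3 = 0.65469
D_4 = 0.72605
Terminal value at year 4: TV = D_4×(1+g_2)/(r−g_2) = 0.76018/0.089 = 8.54130
P_0 = D_1/(1+r)^1 + D_2/(1+r)^2 + D_3/(1+r)^3 + D_4/(1+r)^4 + TV/(1+r)^4
    = 0.46859 + 0.45745 + 0.44658 + 0.43597 + 5.12874 = 6.93734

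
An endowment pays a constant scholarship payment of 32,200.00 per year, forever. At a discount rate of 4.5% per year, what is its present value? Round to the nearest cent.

715555.56

Level perpetuity: PV = C / r = 32,200.00 / 0.045 = 715,555.56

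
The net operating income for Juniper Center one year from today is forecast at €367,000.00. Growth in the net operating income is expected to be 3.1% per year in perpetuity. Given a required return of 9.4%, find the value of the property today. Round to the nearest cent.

Growing perpetuity: P = D₁ / (r − g) = €367,000.0000 / (0.094 − 0.031) = €5,825,396.83

€5825396.83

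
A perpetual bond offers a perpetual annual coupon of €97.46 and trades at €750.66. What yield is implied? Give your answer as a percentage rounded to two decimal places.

12.98%

P = C/r ⇒ r = C/P = €97.46/€750.66 = 0.129832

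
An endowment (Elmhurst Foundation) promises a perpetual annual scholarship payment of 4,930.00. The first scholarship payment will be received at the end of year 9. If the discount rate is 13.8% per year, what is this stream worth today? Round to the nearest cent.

Value at end of year 8: C / r = 4,930.00 / 0.138 = 35,724.6377
Discount to today: PV = 35,724.6377 / (1 + 0.138)^8 = 35,724.6377 / 2.812795 = 12,700.76

12700.76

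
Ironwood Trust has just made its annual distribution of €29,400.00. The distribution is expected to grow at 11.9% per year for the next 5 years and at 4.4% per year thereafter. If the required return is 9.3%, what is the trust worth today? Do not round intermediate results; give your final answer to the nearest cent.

€862362.16

D_1 = 32898.60000
D_2 = 36813.53340
D_3 = 41194.34387
D_4 = 46096.47080
D_5 = 51581.95082
Terminal value at year 5: TV = D_5×(1+g_2)/(r−g_2) = 53851.55666/0.049 = 1099011.36034
P_0 = D_1/(1+r)^1 + D_2/(1+r)^2 + D_3/(1+r)^3 + D_4/(1+r)^4 + D_5/(1+r)^5 + TV/(1+r)^5
    = 30099.35956 + 30815.35531 + 31548.38297 + 32298.84771 + 33067.16430 + 704533.05170 = 862362.16155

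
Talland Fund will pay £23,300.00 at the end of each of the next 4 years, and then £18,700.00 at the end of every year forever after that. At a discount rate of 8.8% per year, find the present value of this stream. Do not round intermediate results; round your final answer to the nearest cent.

£227468.37

PV of 4-year annuity: £23,300.00 × [1 − (1+0.088)^−4] / 0.088 = 75818.04096
Perpetuity value at year 4: £18,700.00 / 0.088 = 212500.00000
PV of perpetuity: 212500.00000 / (1+0.088)^4 = 151650.32764
Total PV = 75818.04096 + 151650.32764 = 227468.36860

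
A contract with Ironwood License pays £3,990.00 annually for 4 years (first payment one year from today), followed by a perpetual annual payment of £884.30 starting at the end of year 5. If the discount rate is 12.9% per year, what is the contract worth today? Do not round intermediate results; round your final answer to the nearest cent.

£16112.08

PV of 4-year annuity: £3,990.00 × [1 − (1+0.129)^−4] / 0.129 = 11892.84209
Perpetuity value at year 4: £884.30 / 0.129 = 6855.03876
PV of perpetuity: 6855.03876 / (1+0.129)^4 = 4219.23920
Total PV = 11892.84209 + 4219.23920 = 16112.08128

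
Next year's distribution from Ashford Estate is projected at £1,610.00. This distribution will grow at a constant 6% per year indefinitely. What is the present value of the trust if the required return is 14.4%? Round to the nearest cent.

Growing perpetuity: P = D₁ / (r − g) = £1,610.0000 / (0.144 − 0.06) = £19,166.67

£19166.67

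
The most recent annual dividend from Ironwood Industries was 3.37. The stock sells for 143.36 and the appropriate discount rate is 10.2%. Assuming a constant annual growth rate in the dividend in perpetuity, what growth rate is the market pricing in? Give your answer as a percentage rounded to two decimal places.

P = D₀(1+g)/(r−g) ⇒ P(r−g) = D₀(1+g) ⇒ g(P+D₀) = P·r − D₀
g = (P·r − D₀)/(P + D₀) = (143.36×0.102 − 3.37) / (143.36 + 3.37) = 0.076690

7.67%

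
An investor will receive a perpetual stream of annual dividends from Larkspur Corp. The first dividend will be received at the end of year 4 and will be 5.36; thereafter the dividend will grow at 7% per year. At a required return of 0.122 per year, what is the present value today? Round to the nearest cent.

72.98

Value at end of year 3: C₁ / (r − g) = 5.36 / (0.122 − 0.07) = 103.0769
Discount to today: PV = 103.0769 / (1 + 0.122)^3 = 103.0769 / 1.412468 = 72.98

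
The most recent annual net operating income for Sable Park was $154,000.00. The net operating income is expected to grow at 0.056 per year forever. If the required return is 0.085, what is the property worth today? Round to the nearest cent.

$5607724.14

D₁ = D₀ × (1 + g) = $154,000.00 × 1.056 = $162,624.0000
Growing perpetuity: P = D₁ / (r − g) = $162,624.0000 / (0.085 − 0.056) = $5,607,724.14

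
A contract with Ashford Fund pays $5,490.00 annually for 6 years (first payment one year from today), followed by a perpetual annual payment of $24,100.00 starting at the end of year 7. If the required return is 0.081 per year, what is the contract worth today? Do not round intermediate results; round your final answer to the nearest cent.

PV of 6-year annuity: $5,490.00 × [1 − (1+0.081)^−6] / 0.081 = 25302.79985
Perpetuity value at year 6: $24,100.00 / 0.081 = 297530.86420
PV of perpetuity: 297530.86420 / (1+0.081)^6 = 186456.64263
Total PV = 25302.79985 + 186456.64263 = 211759.44248

$211759.44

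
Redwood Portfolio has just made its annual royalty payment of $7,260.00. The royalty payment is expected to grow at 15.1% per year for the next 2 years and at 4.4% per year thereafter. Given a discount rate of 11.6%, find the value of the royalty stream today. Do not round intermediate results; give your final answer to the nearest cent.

$127186.70

D_1 = 8356.26000
D_2 = 9618.05526
Terminal value at year 2: TV = D_2×(1+g_2)/(r−g_2) = 10041.24969/0.072 = 139461.80127
P_0 = D_1/(1+r)^1 + D_2/(1+r)^2 + TV/(1+r)^2
    = 7487.68817 + 7722.51710 + 111976.49798 = 127186.70326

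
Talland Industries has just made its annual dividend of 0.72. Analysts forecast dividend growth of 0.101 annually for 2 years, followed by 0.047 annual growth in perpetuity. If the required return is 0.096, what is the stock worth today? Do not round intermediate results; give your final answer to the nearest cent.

D_1 = 0.79272
D_2 = 0.87278
Terminal value at year 2: TV = D_2×(1+g_2)/(r−g_2) = 0.91381/0.049 = 18.64909
P_0 = D_1/(1+r)^1 + D_2/(1+r)^2 + TV/(1+r)^2
    = 0.72328 + 0.72658 + 15.52518 = 16.97505

16.98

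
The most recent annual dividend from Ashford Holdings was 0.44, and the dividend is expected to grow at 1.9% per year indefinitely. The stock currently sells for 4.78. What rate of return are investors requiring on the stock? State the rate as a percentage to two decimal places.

11.28%

D₁ = 0.44 × 1.019 = 0.4484
P = D₁/(r − g) ⇒ r = D₁/P + g = 0.4484/4.78 + 0.019 = 0.093799 + 0.019 = 0.112799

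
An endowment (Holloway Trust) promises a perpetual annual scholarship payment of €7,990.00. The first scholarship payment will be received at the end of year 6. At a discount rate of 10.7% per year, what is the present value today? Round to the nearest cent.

€44918.46

Value at end of year 5: C / r = €7,990.00 / 0.107 = €74,672.8972
Discount to today: PV = €74,672.8972 / (1 + 0.107)^5 = €74,672.8972 / 1.662410 = €44,918.46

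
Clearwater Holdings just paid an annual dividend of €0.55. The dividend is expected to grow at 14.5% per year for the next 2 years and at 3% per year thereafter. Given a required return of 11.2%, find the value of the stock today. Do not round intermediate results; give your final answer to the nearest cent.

€8.47

D_1 = 0.62975
D_2 = 0.72106
Terminal value at year 2: TV = D_2×(1+g_2)/(r−g_2) = 0.74270/0.082 = 9.05726
P_0 = D_1/(1+r)^1 + D_2/(1+r)^2 + TV/(1+r)^2
    = 0.56632 + 0.58313 + 7.32466 = 8.47411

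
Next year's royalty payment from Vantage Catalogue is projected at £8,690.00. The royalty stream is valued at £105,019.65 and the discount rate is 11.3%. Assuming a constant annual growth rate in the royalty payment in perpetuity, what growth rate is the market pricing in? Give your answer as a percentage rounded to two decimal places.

3.03%

P = D₁/(r−g) ⇒ g = r − D₁/P = 0.113 − £8,690.00/£105,019.65 = 0.030254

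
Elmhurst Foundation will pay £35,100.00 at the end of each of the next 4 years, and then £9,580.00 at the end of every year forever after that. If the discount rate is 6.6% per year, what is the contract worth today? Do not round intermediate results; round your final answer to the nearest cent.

PV of 4-year annuity: £35,100.00 × [1 − (1+0.066)^−4] / 0.066 = 119972.64663
Perpetuity value at year 4: £9,580.00 / 0.066 = 145151.51515
PV of perpetuity: 145151.51515 / (1+0.066)^4 = 112406.84408
Total PV = 119972.64663 + 112406.84408 = 232379.49071

£232379.49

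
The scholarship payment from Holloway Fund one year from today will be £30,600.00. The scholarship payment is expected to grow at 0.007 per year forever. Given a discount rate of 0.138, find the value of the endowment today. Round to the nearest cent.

£233587.79

Growing perpetuity: P = D₁ / (r − g) = £30,600.0000 / (0.138 − 0.007) = £233,587.79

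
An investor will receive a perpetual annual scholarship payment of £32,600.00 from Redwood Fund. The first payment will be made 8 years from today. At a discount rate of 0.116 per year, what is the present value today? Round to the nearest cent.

£130349.76

Value at end of year 7: C / r = £32,600.00 / 0.116 = £281,034.4828
Discount to today: PV = £281,034.4828 / (1 + 0.116)^7 = £281,034.4828 / 2.156003 = £130,349.76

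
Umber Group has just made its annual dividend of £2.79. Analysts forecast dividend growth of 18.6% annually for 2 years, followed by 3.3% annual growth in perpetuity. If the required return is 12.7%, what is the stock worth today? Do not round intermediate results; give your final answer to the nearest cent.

£39.98

D_1 = 3.30894
D_2 = 3.92440
Terminal value at year 2: TV = D_2×(1+g_2)/(r−g_2) = 4.05391/0.094 = 43.12668
P_0 = D_1/(1+r)^1 + D_2/(1+r)^2 + TV/(1+r)^2
    = 2.93606 + 3.08977 + 33.95457 = 39.98040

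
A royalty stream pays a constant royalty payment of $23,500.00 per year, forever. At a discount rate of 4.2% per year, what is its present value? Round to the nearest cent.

Level perpetuity: PV = C / r = $23,500.00 / 0.042 = $559,523.81

$559523.81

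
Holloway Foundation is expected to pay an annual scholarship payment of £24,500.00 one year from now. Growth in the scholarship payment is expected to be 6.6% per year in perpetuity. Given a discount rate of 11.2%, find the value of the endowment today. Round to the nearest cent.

£532608.70

Growing perpetuity: P = D₁ / (r − g) = £24,500.0000 / (0.112 − 0.066) = £532,608.70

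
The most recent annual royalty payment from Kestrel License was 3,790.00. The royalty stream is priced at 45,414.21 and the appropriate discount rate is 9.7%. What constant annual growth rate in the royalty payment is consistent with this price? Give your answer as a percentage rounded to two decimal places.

1.25%

P = D₀(1+g)/(r−g) ⇒ P(r−g) = D₀(1+g) ⇒ g(P+D₀) = P·r − D₀
g = (P·r − D₀)/(P + D₀) = (45,414.21×0.097 − 3,790.00) / (45,414.21 + 3,790.00) = 0.012503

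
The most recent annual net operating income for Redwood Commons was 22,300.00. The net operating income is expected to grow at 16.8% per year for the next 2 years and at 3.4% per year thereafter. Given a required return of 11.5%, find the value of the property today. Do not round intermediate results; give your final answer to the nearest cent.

D_1 = 26046.40000
D_2 = 30422.19520
Terminal value at year 2: TV = D_2×(1+g_2)/(r−g_2) = 31456.54984/0.081 = 388352.46712
P_0 = D_1/(1+r)^1 + D_2/(1+r)^2 + TV/(1+r)^2
    = 23360.00000 + 24470.38565 + 312375.04645 = 360205.43210

360205.43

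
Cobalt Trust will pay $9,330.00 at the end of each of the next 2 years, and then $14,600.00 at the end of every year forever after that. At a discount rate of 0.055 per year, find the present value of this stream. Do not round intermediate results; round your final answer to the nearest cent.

$255724.44

PV of 2-year annuity: $9,330.00 × [1 − (1+0.055)^−2] / 0.055 = 17226.16293
Perpetuity value at year 2: $14,600.00 / 0.055 = 265454.54545
PV of perpetuity: 265454.54545 / (1+0.055)^2 = 238498.27763
Total PV = 17226.16293 + 238498.27763 = 255724.44056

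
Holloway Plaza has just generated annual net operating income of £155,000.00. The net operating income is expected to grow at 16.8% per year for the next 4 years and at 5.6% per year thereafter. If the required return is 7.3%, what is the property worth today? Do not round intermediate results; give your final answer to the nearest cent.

D_1 = 181040.00000
D_2 = 211454.72000
D_3 = 246979.11296
D_4 = 288471.60394
Terminal value at year 4: TV = D_4×(1+g_2)/(r−g_2) = 304626.01376/0.017 = 17919177.27987
P_0 = D_1/(1+r)^1 + D_2/(1+r)^2 + D_3/(1+r)^3 + D_4/(1+r)^4 + TV/(1+r)^4
    = 168723.20596 + 183661.42084 + 199922.21766 + 217622.69359 + 13518209.67255 = 14288139.21061

£14288139.21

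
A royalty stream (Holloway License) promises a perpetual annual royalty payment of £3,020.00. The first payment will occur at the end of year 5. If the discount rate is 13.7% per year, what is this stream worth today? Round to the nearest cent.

£13189.99

Value at end of year 4: C / r = £3,020.00 / 0.137 = £22,043.7956
Discount to today: PV = £22,043.7956 / (1 + 0.137)^4 = £22,043.7956 / 1.671252 = £13,189.99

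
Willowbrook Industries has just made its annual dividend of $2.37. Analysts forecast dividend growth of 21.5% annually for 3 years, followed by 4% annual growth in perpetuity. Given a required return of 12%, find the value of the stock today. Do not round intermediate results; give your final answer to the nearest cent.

$47.72

D_1 = 2.87955
D_2 = 3.49865
D_3 = 4.25086
Terminal value at year 3: TV = D_3×(1+g_2)/(r−g_2) = 4.42090/0.08 = 55.26123
P_0 = D_1/(1+r)^1 + D_2/(1+r)^2 + D_3/(1+r)^3 + TV/(1+r)^3
    = 2.57103 + 2.78910 + 3.02568 + 39.33385 = 47.71966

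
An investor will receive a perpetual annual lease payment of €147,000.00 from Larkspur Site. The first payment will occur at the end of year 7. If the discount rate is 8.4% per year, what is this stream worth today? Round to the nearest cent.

Value at end of year 6: C / r = €147,000.00 / 0.084 = €1,750,000.0000
Discount to today: PV = €1,750,000.0000 / (1 + 0.084)^6 = €1,750,000.0000 / 1.622466 = €1,078,604.82

€1078604.82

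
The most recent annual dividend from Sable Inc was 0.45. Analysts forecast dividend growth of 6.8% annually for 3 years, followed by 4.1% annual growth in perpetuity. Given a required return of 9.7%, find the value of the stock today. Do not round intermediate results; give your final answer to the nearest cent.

D_1 = 0.48060
D_2 = 0.51328
D_3 = 0.54818
Terminal value at year 3: TV = D_3×(1+g_2)/(r−g_2) = 0.57066/0.056 = 10.19035
P_0 = D_1/(1+r)^1 + D_2/(1+r)^2 + D_3/(1+r)^3 + TV/(1+r)^3
    = 0.43810 + 0.42652 + 0.41525 + 7.71914 = 8.99902

9.00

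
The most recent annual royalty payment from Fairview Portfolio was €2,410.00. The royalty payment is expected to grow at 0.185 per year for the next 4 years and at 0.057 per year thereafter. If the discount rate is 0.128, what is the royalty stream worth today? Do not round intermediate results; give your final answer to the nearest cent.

D_1 = 2855.85000
D_2 = 3384.18225
D_3 = 4010.25597
D_4 = 4752.15332
Terminal value at year 4: TV = D_4×(1+g_2)/(r−g_2) = 5023.02606/0.071 = 70746.84590
P_0 = D_1/(1+r)^1 + D_2/(1+r)^2 + D_3/(1+r)^3 + D_4/(1+r)^4 + TV/(1+r)^4
    = 2531.78191 + 2659.71770 + 2794.11833 + 2935.31048 + 43698.91801 = 54619.84644

€54619.85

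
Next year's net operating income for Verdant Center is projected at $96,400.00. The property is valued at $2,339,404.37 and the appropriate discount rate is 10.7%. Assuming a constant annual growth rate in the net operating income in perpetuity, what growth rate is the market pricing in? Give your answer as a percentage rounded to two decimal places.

P = D₁/(r−g) ⇒ g = r − D₁/P = 0.107 − $96,400.00/$2,339,404.37 = 0.065793

6.58%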